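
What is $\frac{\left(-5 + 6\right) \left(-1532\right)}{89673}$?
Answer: $- \frac{1532}{89673} \approx -0.017084$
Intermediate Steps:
$\frac{\left(-5 + 6\right) \left(-1532\right)}{89673} = 1 \left(-1532\right) \frac{1}{89673} = \left(-1532\right) \frac{1}{89673} = - \frac{1532}{89673}$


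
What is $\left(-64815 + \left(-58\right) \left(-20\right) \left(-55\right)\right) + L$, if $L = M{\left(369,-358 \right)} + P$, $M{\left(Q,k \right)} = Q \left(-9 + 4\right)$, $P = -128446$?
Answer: $-258906$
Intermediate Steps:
$M{\left(Q,k \right)} = - 5 Q$ ($M{\left(Q,k \right)} = Q \left(-5\right) = - 5 Q$)
$L = -130291$ ($L = \left(-5\right) 369 - 128446 = -1845 - 128446 = -130291$)
$\left(-64815 + \left(-58\right) \left(-20\right) \left(-55\right)\right) + L = \left(-64815 + \left(-58\right) \left(-20\right) \left(-55\right)\right) - 130291 = \left(-64815 + 1160 \left(-55\right)\right) - 130291 = \left(-64815 - 63800\right) - 130291 = -128615 - 130291 = -258906$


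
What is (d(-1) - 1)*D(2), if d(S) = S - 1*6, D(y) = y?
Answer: -16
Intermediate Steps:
d(S) = -6 + S (d(S) = S - 6 = -6 + S)
(d(-1) - 1)*D(2) = ((-6 - 1) - 1)*2 = (-7 - 1)*2 = -8*2 = -16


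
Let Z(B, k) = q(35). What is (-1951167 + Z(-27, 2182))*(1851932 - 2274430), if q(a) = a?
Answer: 824349367736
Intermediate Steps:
Z(B, k) = 35
(-1951167 + Z(-27, 2182))*(1851932 - 2274430) = (-1951167 + 35)*(1851932 - 2274430) = -1951132*(-422498) = 824349367736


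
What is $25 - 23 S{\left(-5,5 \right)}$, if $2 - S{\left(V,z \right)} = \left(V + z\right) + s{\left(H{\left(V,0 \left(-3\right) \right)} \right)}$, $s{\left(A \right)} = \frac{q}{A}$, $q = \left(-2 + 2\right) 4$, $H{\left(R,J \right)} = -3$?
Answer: $-21$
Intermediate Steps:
$q = 0$ ($q = 0 \cdot 4 = 0$)
$s{\left(A \right)} = 0$ ($s{\left(A \right)} = \frac{0}{A} = 0$)
$S{\left(V,z \right)} = 2 - V - z$ ($S{\left(V,z \right)} = 2 - \left(\left(V + z\right) + 0\right) = 2 - \left(V + z\right) = 2 - V - z$)
$25 - 23 S{\left(-5,5 \right)} = 25 - 23 \left(2 - -5 - 5\right) = 25 - 23 \left(2 + 5 - 5\right) = 25 - 46 = -21$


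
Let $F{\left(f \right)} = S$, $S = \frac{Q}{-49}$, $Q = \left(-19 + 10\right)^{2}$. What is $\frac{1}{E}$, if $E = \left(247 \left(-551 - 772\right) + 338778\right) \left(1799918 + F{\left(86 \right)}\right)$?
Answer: $\frac{49}{1058086224297} \approx 4.631 \cdot 10^{-11}$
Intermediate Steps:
$Q = 81$ ($Q = \left(-9\right)^{2} = 81$)
$S = - \frac{81}{49}$ ($S = \frac{81}{-49} = 81 \left(- \frac{1}{49}\right) = - \frac{81}{49} \approx -1.6531$)
$F{\left(f \right)} = - \frac{81}{49}$
$E = \frac{1058086224297}{49}$ ($E = \left(247 \left(-551 - 772\right) + 338778\right) \left(1799918 - \frac{81}{49}\right) = \left(247 \left(-1323\right) + 338778\right) \frac{88195901}{49} = \left(-326781 + 338778\right) \frac{88195901}{49} = 11997 \cdot \frac{88195901}{49} = \frac{1058086224297}{49} \approx 2.1594 \cdot 10^{10}$)
$\frac{1}{E} = \frac{1}{\frac{1058086224297}{49}} = \frac{49}{1058086224297}$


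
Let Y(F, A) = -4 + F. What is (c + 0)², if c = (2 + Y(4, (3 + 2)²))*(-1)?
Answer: 4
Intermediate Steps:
c = -2 (c = (2 + (-4 + 4))*(-1) = (2 + 0)*(-1) = 2*(-1) = -2)
(c + 0)² = (-2 + 0)² = (-2)² = 4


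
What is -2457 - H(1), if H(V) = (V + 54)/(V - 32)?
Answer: -76112/31 ≈ -2455.2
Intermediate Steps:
H(V) = (54 + V)/(-32 + V)
-2457 - H(1) = -2457 - (54 + 1)/(-32 + 1) = -2457 - 55/(-31) = -2457 - (-1)*55/31 = -2457 - 1*(-55/31) = -2457 + 55/31 = -76112/31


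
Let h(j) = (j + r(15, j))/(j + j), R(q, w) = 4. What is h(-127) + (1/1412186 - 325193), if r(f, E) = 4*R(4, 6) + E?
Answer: -58322423190785/179347622 ≈ -3.2519e+5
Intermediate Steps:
r(f, E) = 16 + E (r(f, E) = 4*4 + E = 16 + E)
h(j) = (16 + 2*j)/(2*j) (h(j) = (j + (16 + j))/(j + j) = (16 + 2*j)/((2*j)) = (16 + 2*j)*(1/(2*j)) = (16 + 2*j)/(2*j))
h(-127) + (1/1412186 - 325193) = (8 - 127)/(-127) + (1/1412186 - 325193) = -1/127*(-119) + (1/1412186 - 325193) = 119/127 - 459233001897/1412186 = -58322423190785/179347622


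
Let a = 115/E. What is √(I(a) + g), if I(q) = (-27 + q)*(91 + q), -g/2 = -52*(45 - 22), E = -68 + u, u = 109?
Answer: 2*√51430/41 ≈ 11.063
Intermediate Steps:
E = 41 (E = -68 + 109 = 41)
g = 2392 (g = -(-104)*(45 - 22) = -(-104)*23 = -2*(-1196) = 2392)
a = 115/41 ≈ 2.8049
√(I(a) + g) = √((-2457 + (115/41)² + 64*(115/41)) + 2392) = √((-2457 + 13225/1681 + 7360/41) + 2392) = √(-3815232/1681 + 2392) = √(205720/1681) = 2*√51430/41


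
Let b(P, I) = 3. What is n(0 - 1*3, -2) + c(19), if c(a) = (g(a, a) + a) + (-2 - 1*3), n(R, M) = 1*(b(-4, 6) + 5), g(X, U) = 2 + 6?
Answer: 30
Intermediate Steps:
g(X, U) = 8
n(R, M) = 8 (n(R, M) = 1*(3 + 5) = 1*8 = 8)
c(a) = 3 + a (c(a) = (8 + a) + (-2 - 1*3) = (8 + a) + (-2 - 3) = (8 + a) - 5 = 3 + a)
n(0 - 1*3, -2) + c(19) = 8 + (3 + 19) = 8 + 22 = 30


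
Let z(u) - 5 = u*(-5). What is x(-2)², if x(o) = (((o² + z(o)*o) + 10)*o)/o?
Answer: 256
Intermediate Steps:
z(u) = 5 - 5*u (z(u) = 5 + u*(-5) = 5 - 5*u)
x(o) = 10 + o² + o*(5 - 5*o) (x(o) = (((o² + (5 - 5*o)*o) + 10)*o)/o = (((o² + o*(5 - 5*o)) + 10)*o)/o = ((10 + o² + o*(5 - 5*o))*o)/o = (o*(10 + o² + o*(5 - 5*o)))/o = 10 + o² + o*(5 - 5*o))
x(-2)² = (10 - 4*(-2)² + 5*(-2))² = (10 - 4*4 - 10)² = (10 - 16 - 10)² = (-16)² = 256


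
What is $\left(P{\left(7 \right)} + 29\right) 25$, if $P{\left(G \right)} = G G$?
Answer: $1950$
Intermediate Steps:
$P{\left(G \right)} = G^{2}$
$\left(P{\left(7 \right)} + 29\right) 25 = \left(7^{2} + 29\right) 25 = \left(49 + 29\right) 25 = 78 \cdot 25 = 1950$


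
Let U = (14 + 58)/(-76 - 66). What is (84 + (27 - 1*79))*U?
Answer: -1152/71 ≈ -16.225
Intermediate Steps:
U = -36/71 (U = 72/(-142) = 72*(-1/142) = -36/71 ≈ -0.50704)
(84 + (27 - 1*79))*U = (84 + (27 - 1*79))*(-36/71) = (84 + (27 - 79))*(-36/71) = (84 - 52)*(-36/71) = 32*(-36/71) = -1152/71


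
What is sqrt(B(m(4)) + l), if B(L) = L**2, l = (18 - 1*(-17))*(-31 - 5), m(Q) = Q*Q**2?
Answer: 2*sqrt(709) ≈ 53.254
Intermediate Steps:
m(Q) = Q**3
l = -1260 (l = (18 + 17)*(-36) = 35*(-36) = -1260)
sqrt(B(m(4)) + l) = sqrt((4**3)**2 - 1260) = sqrt(64**2 - 1260) = sqrt(4096 - 1260) = sqrt(2836) = 2*sqrt(709)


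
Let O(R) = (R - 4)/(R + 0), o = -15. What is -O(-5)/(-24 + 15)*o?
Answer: -3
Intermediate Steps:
O(R) = (-4 + R)/R
-O(-5)/(-24 + 15)*o = -((-4 - 5)/(-5))/(-24 + 15)*(-15) = --⅕*(-9)/(-9)*(-15) = -(9/5)*(-⅑)*(-15) = -(-1)*(-15)/5 = -1*3 = -3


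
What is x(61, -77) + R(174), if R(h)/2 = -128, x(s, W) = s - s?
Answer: -256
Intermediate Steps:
x(s, W) = 0
R(h) = -256 (R(h) = 2*(-128) = -256)
x(61, -77) + R(174) = 0 - 256 = -256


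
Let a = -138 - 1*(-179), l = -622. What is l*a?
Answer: -25502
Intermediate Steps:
a = 41 (a = -138 + 179 = 41)
l*a = -622*41 = -25502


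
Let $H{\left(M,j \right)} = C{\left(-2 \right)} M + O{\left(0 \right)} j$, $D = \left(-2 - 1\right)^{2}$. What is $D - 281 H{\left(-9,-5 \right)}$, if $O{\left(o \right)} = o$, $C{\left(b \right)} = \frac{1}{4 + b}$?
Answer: $\frac{2547}{2} \approx 1273.5$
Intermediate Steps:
$D = 9$ ($D = \left(-3\right)^{2} = 9$)
$H{\left(M,j \right)} = \frac{M}{2}$ ($H{\left(M,j \right)} = \frac{M}{4 - 2} + 0 j = \frac{M}{2} + 0 = \frac{M}{2}$)
$D - 281 H{\left(-9,-5 \right)} = 9 - 281 \cdot \frac{1}{2} \left(-9\right) = 9 - - \frac{2529}{2} = 9 + \frac{2529}{2} = \frac{2547}{2}$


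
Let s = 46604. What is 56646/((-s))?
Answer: -28323/23302 ≈ -1.2155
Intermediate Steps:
56646/((-s)) = 56646/((-1*46604)) = 56646/(-46604) = 56646*(-1/46604) = -28323/23302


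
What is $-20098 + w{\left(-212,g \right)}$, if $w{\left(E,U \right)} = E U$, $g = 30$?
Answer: $-26458$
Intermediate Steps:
$-20098 + w{\left(-212,g \right)} = -20098 - 6360 = -26458$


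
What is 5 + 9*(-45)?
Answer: -400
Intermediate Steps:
5 + 9*(-45) = 5 - 405 = -400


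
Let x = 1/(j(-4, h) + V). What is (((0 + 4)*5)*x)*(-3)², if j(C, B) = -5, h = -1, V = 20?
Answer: 12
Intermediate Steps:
x = 1/15 (x = 1/(-5 + 20) = 1/15 ≈ 0.066667)
(((0 + 4)*5)*x)*(-3)² = (((0 + 4)*5)*(1/15))*(-3)² = ((4*5)*(1/15))*9 = (20*(1/15))*9 = (4/3)*9 = 12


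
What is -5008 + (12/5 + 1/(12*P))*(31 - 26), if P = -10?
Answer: -119905/24 ≈ -4996.0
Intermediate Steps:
-5008 + (12/5 + 1/(12*P))*(31 - 26) = -5008 + (12/5 + 1/(12*(-10)))*(31 - 26) = -5008 + (12*(⅕) + (1/12)*(-⅒))*5 = -5008 + (12/5 - 1/120)*5 = -5008 + (287/120)*5 = -5008 + 287/24 = -119905/24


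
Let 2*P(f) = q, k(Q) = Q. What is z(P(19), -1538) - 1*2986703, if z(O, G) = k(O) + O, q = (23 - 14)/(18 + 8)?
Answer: -77654269/26 ≈ -2.9867e+6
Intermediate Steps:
q = 9/26 ≈ 0.34615
P(f) = 9/52 (P(f) = (1/2)*(9/26) = 9/52)
z(O, G) = 2*O (z(O, G) = O + O = 2*O)
z(P(19), -1538) - 1*2986703 = 2*(9/52) - 1*2986703 = 9/26 - 2986703 = -77654269/26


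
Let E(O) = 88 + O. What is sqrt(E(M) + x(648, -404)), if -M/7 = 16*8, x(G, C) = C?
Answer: 2*I*sqrt(303) ≈ 34.814*I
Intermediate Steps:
M = -896 (M = -112*8 = -7*128 = -896)
sqrt(E(M) + x(648, -404)) = sqrt((88 - 896) - 404) = sqrt(-808 - 404) = sqrt(-1212) = 2*I*sqrt(303)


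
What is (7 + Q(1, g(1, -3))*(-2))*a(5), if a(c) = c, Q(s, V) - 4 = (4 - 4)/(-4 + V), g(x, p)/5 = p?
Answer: -5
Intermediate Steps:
g(x, p) = 5*p
Q(s, V) = 4 (Q(s, V) = 4 + (4 - 4)/(-4 + V) = 4 + 0/(-4 + V) = 4 + 0 = 4)
(7 + Q(1, g(1, -3))*(-2))*a(5) = (7 + 4*(-2))*5 = (7 - 8)*5 = -1*5 = -5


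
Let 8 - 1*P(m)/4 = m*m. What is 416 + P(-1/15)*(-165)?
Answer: -72916/15 ≈ -4861.1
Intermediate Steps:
P(m) = 32 - 4*m**2 (P(m) = 32 - 4*m*m = 32 - 4*m**2)
416 + P(-1/15)*(-165) = 416 + (32 - 4*(-1/15)**2)*(-165) = 416 + (32 - 4*1/225)*(-165) = 416 + (32 - 4/225)*(-165) = 416 + (7196/225)*(-165) = 416 - 79156/15 = -72916/15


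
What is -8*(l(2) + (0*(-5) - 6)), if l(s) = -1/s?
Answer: 52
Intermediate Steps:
-8*(l(2) + (0*(-5) - 6)) = -8*(-1/2 + (0*(-5) - 6)) = -8*(-1*½ + (0 - 6)) = -8*(-½ - 6) = -8*(-13/2) = 52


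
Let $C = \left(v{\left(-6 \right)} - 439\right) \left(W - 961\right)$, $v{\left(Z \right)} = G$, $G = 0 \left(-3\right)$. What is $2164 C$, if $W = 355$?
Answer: $575697576$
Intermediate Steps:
$G = 0$
$v{\left(Z \right)} = 0$
$C = 266034$ ($C = \left(0 - 439\right) \left(355 - 961\right) = \left(-439\right) \left(-606\right) = 266034$)
$2164 C = 2164 \cdot 266034 = 575697576$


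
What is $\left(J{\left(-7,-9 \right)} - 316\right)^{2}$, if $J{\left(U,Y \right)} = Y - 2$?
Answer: $106929$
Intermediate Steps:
$J{\left(U,Y \right)} = -2 + Y$
$\left(J{\left(-7,-9 \right)} - 316\right)^{2} = \left(\left(-2 - 9\right) - 316\right)^{2} = \left(-11 - 316\right)^{2} = \left(-327\right)^{2} = 106929$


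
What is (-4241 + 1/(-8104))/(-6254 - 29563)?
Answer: 11456355/96753656 ≈ 0.11841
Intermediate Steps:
(-4241 + 1/(-8104))/(-6254 - 29563) = (-4241 - 1/8104)/(-35817) = -34369065/8104*(-1/35817) = 11456355/96753656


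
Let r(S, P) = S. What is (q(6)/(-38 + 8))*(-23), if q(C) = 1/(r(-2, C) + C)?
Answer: 23/120 ≈ 0.19167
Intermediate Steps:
q(C) = 1/(-2 + C)
(q(6)/(-38 + 8))*(-23) = (1/((-38 + 8)*(-2 + 6)))*(-23) = (1/(-30*4))*(-23) = -1/30*1/4*(-23) = -1/120*(-23) = 23/120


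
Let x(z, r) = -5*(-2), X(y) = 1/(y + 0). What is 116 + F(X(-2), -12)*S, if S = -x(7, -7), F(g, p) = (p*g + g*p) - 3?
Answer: 26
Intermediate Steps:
X(y) = 1/y
x(z, r) = 10
F(g, p) = -3 + 2*g*p (F(g, p) = (g*p + g*p) - 3 = 2*g*p - 3 = -3 + 2*g*p)
S = -10 (S = -1*10 = -10)
116 + F(X(-2), -12)*S = 116 + (-3 + 2*(-12)/(-2))*(-10) = 116 + (-3 + 2*(-½)*(-12))*(-10) = 116 + (-3 + 12)*(-10) = 116 + 9*(-10) = 116 - 90 = 26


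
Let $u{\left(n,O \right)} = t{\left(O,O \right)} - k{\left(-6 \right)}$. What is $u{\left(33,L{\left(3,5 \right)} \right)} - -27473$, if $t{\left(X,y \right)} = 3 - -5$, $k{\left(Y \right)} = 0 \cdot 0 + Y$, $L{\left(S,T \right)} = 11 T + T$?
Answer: $27487$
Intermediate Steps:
$L{\left(S,T \right)} = 12 T$
$k{\left(Y \right)} = Y$ ($k{\left(Y \right)} = 0 + Y = Y$)
$t{\left(X,y \right)} = 8$ ($t{\left(X,y \right)} = 3 + 5 = 8$)
$u{\left(n,O \right)} = 14$ ($u{\left(n,O \right)} = 8 - -6 = 8 + 6 = 14$)
$u{\left(33,L{\left(3,5 \right)} \right)} - -27473 = 14 - -27473 = 14 + 27473 = 27487$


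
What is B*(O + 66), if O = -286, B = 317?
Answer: -69740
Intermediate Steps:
B*(O + 66) = 317*(-286 + 66) = 317*(-220) = -69740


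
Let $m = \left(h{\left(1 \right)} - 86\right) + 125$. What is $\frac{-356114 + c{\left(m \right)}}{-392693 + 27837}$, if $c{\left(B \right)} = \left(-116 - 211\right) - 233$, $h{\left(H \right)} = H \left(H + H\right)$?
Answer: $\frac{178337}{182428} \approx 0.97757$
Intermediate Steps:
$h{\left(H \right)} = 2 H^{2}$ ($h{\left(H \right)} = H 2 H = 2 H^{2}$)
$m = 41$ ($m = \left(2 \cdot 1^{2} - 86\right) + 125 = \left(2 \cdot 1 - 86\right) + 125 = \left(2 - 86\right) + 125 = -84 + 125 = 41$)
$c{\left(B \right)} = -560$ ($c{\left(B \right)} = -327 - 233 = -560$)
$\frac{-356114 + c{\left(m \right)}}{-392693 + 27837} = \frac{-356114 - 560}{-392693 + 27837} = - \frac{356674}{-364856} = \left(-356674\right) \left(- \frac{1}{364856}\right) = \frac{178337}{182428}$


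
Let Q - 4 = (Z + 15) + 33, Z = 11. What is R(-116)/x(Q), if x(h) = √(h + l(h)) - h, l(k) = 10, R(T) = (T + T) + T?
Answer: 5481/974 + 87*√73/974 ≈ 6.3905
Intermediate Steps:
Q = 63 (Q = 4 + ((11 + 15) + 33) = 4 + (26 + 33) = 4 + 59 = 63)
R(T) = 3*T (R(T) = 2*T + T = 3*T)
x(h) = √(10 + h) - h (x(h) = √(h + 10) - h = √(10 + h) - h)
R(-116)/x(Q) = (3*(-116))/(√(10 + 63) - 1*63) = -348/(√73 - 63) = -348/(-63 + √73)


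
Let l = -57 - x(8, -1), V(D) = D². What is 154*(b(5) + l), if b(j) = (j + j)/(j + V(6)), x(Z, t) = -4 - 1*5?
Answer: -301532/41 ≈ -7354.4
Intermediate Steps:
x(Z, t) = -9 (x(Z, t) = -4 - 5 = -9)
l = -48 (l = -57 - 1*(-9) = -57 + 9 = -48)
b(j) = 2*j/(36 + j) (b(j) = (j + j)/(j + 6²) = (2*j)/(j + 36) = (2*j)/(36 + j) = 2*j/(36 + j))
154*(b(5) + l) = 154*(2*5/(36 + 5) - 48) = 154*(2*5/41 - 48) = 154*(2*5*(1/41) - 48) = 154*(10/41 - 48) = 154*(-1958/41) = -301532/41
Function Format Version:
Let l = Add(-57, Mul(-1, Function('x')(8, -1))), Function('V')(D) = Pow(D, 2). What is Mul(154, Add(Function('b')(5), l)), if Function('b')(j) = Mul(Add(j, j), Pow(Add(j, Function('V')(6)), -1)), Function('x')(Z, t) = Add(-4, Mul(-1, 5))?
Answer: Rational(-301532, 41) ≈ -7354.4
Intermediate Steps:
Function('x')(Z, t) = -9 (Function('x')(Z, t) = Add(-4, -5) = -9)
l = -48 (l = Add(-57, Mul(-1, -9)) = Add(-57, 9) = -48)
Function('b')(j) = Mul(2, j, Pow(Add(36, j), -1)) (Function('b')(j) = Mul(Add(j, j), Pow(Add(j, Pow(6, 2)), -1)) = Mul(Mul(2, j), Pow(Add(j, 36), -1)) = Mul(Mul(2, j), Pow(Add(36, j), -1)) = Mul(2, j, Pow(Add(36, j), -1)))
Mul(154, Add(Function('b')(5), l)) = Mul(154, Add(Mul(2, 5, Pow(Add(36, 5), -1)), -48)) = Mul(154, Add(Mul(2, 5, Pow(41, -1)), -48)) = Mul(154, Add(Mul(2, 5, Rational(1, 41)), -48)) = Mul(154, Add(Rational(10, 41), -48)) = Mul(154, Rational(-1958, 41)) = Rational(-301532, 41)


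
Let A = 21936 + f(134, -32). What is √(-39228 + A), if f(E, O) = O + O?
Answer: 2*I*√4339 ≈ 131.74*I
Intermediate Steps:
f(E, O) = 2*O
A = 21872 (A = 21936 + 2*(-32) = 21936 - 64 = 21872)
√(-39228 + A) = √(-39228 + 21872) = √(-17356) = 2*I*√4339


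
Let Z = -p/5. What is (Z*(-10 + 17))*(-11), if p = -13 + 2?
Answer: -847/5 ≈ -169.40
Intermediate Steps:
p = -11
Z = 11/5 (Z = -1*(-11)/5 = 11*(1/5) = 11/5 ≈ 2.2000)
(Z*(-10 + 17))*(-11) = (11*(-10 + 17)/5)*(-11) = ((11/5)*7)*(-11) = (77/5)*(-11) = -847/5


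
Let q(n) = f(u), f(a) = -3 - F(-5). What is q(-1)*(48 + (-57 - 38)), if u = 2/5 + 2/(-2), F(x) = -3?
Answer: 0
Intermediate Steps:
u = -3/5 (u = 2*(1/5) + 2*(-1/2) = 2/5 - 1 = -3/5 ≈ -0.60000)
f(a) = 0 (f(a) = -3 - 1*(-3) = -3 + 3 = 0)
q(n) = 0
q(-1)*(48 + (-57 - 38)) = 0*(48 + (-57 - 38)) = 0*(48 - 95) = 0*(-47) = 0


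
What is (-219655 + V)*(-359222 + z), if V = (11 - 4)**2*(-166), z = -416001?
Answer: 176587271947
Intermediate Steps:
V = -8134 (V = 7**2*(-166) = 49*(-166) = -8134)
(-219655 + V)*(-359222 + z) = (-219655 - 8134)*(-359222 - 416001) = -227789*(-775223) = 176587271947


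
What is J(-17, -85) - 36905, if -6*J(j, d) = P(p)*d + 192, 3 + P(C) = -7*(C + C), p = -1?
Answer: -220687/6 ≈ -36781.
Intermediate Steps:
P(C) = -3 - 14*C (P(C) = -3 - 7*(C + C) = -3 - 14*C)
J(j, d) = -32 - 11*d/6 (J(j, d) = -((-3 - 14*(-1))*d + 192)/6 = -((-3 + 14)*d + 192)/6 = -(11*d + 192)/6 = -(192 + 11*d)/6 = -32 - 11*d/6)
J(-17, -85) - 36905 = (-32 - 11/6*(-85)) - 36905 = (-32 + 935/6) - 36905 = 743/6 - 36905 = -220687/6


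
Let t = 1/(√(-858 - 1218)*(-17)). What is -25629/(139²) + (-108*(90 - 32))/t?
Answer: -25629/19321 + 212976*I*√519 ≈ -1.3265 + 4.8519e+6*I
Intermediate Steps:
t = I*√519/17646 (t = 1/(√(-2076)*(-17)) = 1/((2*I*√519)*(-17)) = 1/(-34*I*√519) = I*√519/17646 ≈ 0.001291*I)
-25629/(139²) + (-108*(90 - 32))/t = -25629/(139²) + (-108*(90 - 32))/((I*√519/17646)) = -25629/19321 + (-108*58)*(-34*I*√519) = -25629*1/19321 - (-212976)*I*√519 = -25629/19321 + 212976*I*√519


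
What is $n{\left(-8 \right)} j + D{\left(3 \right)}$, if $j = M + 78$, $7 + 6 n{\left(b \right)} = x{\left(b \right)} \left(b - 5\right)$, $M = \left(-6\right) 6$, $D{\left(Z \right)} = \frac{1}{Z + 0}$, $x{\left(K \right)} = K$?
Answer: $\frac{2038}{3} \approx 679.33$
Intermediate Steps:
$D{\left(Z \right)} = \frac{1}{Z}$
$M = -36$
$n{\left(b \right)} = - \frac{7}{6} + \frac{b \left(-5 + b\right)}{6}$ ($n{\left(b \right)} = - \frac{7}{6} + \frac{b \left(b - 5\right)}{6} = - \frac{7}{6} + \frac{b \left(-5 + b\right)}{6}$)
$j = 42$ ($j = -36 + 78 = 42$)
$n{\left(-8 \right)} j + D{\left(3 \right)} = \left(- \frac{7}{6} - - \frac{20}{3} + \frac{\left(-8\right)^{2}}{6}\right) 42 + \frac{1}{3} = \left(- \frac{7}{6} + \frac{20}{3} + \frac{1}{6} \cdot 64\right) 42 + \frac{1}{3} = \left(- \frac{7}{6} + \frac{20}{3} + \frac{32}{3}\right) 42 + \frac{1}{3} = \frac{97}{6} \cdot 42 + \frac{1}{3} = 679 + \frac{1}{3} = \frac{2038}{3}$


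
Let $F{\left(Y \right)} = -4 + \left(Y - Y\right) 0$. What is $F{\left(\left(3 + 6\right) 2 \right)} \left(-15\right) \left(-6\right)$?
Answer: $-360$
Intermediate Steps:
$F{\left(Y \right)} = -4$ ($F{\left(Y \right)} = -4 + 0 \cdot 0 = -4 + 0 = -4$)
$F{\left(\left(3 + 6\right) 2 \right)} \left(-15\right) \left(-6\right) = \left(-4\right) \left(-15\right) \left(-6\right) = 60 \left(-6\right) = -360$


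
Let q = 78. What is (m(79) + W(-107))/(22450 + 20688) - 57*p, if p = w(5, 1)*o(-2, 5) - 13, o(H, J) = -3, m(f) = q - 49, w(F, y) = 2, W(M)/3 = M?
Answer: 23359081/21569 ≈ 1083.0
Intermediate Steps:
W(M) = 3*M
m(f) = 29 (m(f) = 78 - 49 = 29)
p = -19 (p = 2*(-3) - 13 = -6 - 13 = -19)
(m(79) + W(-107))/(22450 + 20688) - 57*p = (29 + 3*(-107))/(22450 + 20688) - 57*(-19) = (29 - 321)/43138 - 1*(-1083) = -292*1/43138 + 1083 = -146/21569 + 1083 = 23359081/21569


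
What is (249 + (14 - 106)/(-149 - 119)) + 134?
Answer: 25684/67 ≈ 383.34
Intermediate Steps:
(249 + (14 - 106)/(-149 - 119)) + 134 = (249 - 92/(-268)) + 134 = (249 - 92*(-1/268)) + 134 = (249 + 23/67) + 134 = 16706/67 + 134 = 25684/67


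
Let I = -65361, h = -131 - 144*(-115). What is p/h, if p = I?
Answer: -65361/16429 ≈ -3.9784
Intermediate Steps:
h = 16429 (h = -131 + 16560 = 16429)
p = -65361
p/h = -65361/16429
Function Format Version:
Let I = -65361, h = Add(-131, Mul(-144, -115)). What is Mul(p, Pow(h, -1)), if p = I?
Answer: Rational(-65361, 16429) ≈ -3.9784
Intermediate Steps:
h = 16429 (h = Add(-131, 16560) = 16429)
p = -65361
Mul(p, Pow(h, -1)) = Mul(-65361, Pow(16429, -1)) = Mul(-65361, Rational(1, 16429)) = Rational(-65361, 16429)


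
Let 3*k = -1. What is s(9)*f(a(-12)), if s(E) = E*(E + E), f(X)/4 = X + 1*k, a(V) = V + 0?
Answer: -7992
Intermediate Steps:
k = -⅓ (k = (⅓)*(-1) = -⅓ ≈ -0.33333)
a(V) = V
f(X) = -4/3 + 4*X (f(X) = 4*(X + 1*(-⅓)) = 4*(X - ⅓) = 4*(-⅓ + X) = -4/3 + 4*X)
s(E) = 2*E² (s(E) = E*(2*E) = 2*E²)
s(9)*f(a(-12)) = (2*9²)*(-4/3 + 4*(-12)) = (2*81)*(-4/3 - 48) = 162*(-148/3) = -7992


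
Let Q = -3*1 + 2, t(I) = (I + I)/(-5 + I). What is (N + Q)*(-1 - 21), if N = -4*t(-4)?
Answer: 902/9 ≈ 100.22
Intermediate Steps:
t(I) = 2*I/(-5 + I) (t(I) = (2*I)/(-5 + I) = 2*I/(-5 + I))
N = -32/9 (N = -8*(-4)/(-5 - 4) = -8*(-4)/(-9) = -8*(-4)*(-1)/9 = -4*8/9 = -32/9 ≈ -3.5556)
Q = -1 (Q = -3 + 2 = -1)
(N + Q)*(-1 - 21) = (-32/9 - 1)*(-1 - 21) = -41/9*(-22) = 902/9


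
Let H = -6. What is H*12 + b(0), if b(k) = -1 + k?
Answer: -73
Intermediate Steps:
H*12 + b(0) = -6*12 + (-1 + 0) = -72 - 1 = -73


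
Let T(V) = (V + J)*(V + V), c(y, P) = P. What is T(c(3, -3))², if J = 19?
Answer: 9216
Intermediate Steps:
T(V) = 2*V*(19 + V) (T(V) = (V + 19)*(V + V) = (19 + V)*(2*V) = 2*V*(19 + V))
T(c(3, -3))² = (2*(-3)*(19 - 3))² = (2*(-3)*16)² = (-96)² = 9216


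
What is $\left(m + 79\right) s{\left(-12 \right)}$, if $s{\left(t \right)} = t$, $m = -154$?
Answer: $900$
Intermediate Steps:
$\left(m + 79\right) s{\left(-12 \right)} = \left(-154 + 79\right) \left(-12\right) = \left(-75\right) \left(-12\right) = 900$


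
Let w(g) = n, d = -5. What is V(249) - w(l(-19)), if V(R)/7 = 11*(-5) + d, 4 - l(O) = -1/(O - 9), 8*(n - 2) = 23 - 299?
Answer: -775/2 ≈ -387.50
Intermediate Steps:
n = -65/2 (n = 2 + (23 - 299)/8 = 2 + (1/8)*(-276) = 2 - 69/2 = -65/2 ≈ -32.500)
l(O) = 4 + 1/(-9 + O) (l(O) = 4 - (-1)/(O - 9) = 4 - (-1)/(-9 + O) = 4 + 1/(-9 + O))
V(R) = -420 (V(R) = 7*(11*(-5) - 5) = 7*(-55 - 5) = 7*(-60) = -420)
w(g) = -65/2
V(249) - w(l(-19)) = -420 - 1*(-65/2) = -420 + 65/2 = -775/2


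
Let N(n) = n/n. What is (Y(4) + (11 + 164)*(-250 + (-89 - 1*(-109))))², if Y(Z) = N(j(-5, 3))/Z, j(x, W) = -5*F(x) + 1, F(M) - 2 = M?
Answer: 25920678001/16 ≈ 1.6200e+9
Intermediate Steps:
F(M) = 2 + M
j(x, W) = -9 - 5*x (j(x, W) = -5*(2 + x) + 1 = (-10 - 5*x) + 1 = -9 - 5*x)
N(n) = 1
Y(Z) = 1/Z
(Y(4) + (11 + 164)*(-250 + (-89 - 1*(-109))))² = (1/4 + (11 + 164)*(-250 + (-89 - 1*(-109))))² = (¼ + 175*(-250 + (-89 + 109)))² = (¼ + 175*(-250 + 20))² = (¼ + 175*(-230))² = (¼ - 40250)² = (-160999/4)² = 25920678001/16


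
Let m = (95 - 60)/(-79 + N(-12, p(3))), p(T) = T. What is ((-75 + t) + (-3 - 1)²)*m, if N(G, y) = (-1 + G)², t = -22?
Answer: -63/2 ≈ -31.500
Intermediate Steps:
m = 7/18 (m = (95 - 60)/(-79 + (-1 - 12)²) = 35/(-79 + (-13)²) = 35/(-79 + 169) = 35/90 = 35*(1/90) = 7/18 ≈ 0.38889)
((-75 + t) + (-3 - 1)²)*m = ((-75 - 22) + (-3 - 1)²)*(7/18) = (-97 + (-4)²)*(7/18) = (-97 + 16)*(7/18) = -81*7/18 = -63/2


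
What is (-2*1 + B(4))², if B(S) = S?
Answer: 4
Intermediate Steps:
(-2*1 + B(4))² = (-2*1 + 4)² = (-2 + 4)² = 2² = 4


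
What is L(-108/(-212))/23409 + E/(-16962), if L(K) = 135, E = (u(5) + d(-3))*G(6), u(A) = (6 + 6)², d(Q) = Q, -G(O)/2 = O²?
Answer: 1481099/2451009 ≈ 0.60428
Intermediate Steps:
G(O) = -2*O²
u(A) = 144 (u(A) = 12² = 144)
E = -10152 (E = (144 - 3)*(-2*6²) = 141*(-2*36) = 141*(-72) = -10152)
L(-108/(-212))/23409 + E/(-16962) = 135/23409 - 10152/(-16962) = 135*(1/23409) - 10152*(-1/16962) = 5/867 + 1692/2827 = 1481099/2451009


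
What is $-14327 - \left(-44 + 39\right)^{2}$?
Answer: $-14352$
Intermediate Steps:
$-14327 - \left(-44 + 39\right)^{2} = -14327 - \left(-5\right)^{2} = -14327 - 25 = -14352$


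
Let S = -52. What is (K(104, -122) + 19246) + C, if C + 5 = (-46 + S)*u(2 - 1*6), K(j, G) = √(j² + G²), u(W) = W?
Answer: 19633 + 10*√257 ≈ 19793.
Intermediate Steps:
K(j, G) = √(G² + j²)
C = 387 (C = -5 + (-46 - 52)*(2 - 1*6) = -5 - 98*(2 - 6) = -5 - 98*(-4) = -5 + 392 = 387)
(K(104, -122) + 19246) + C = (√((-122)² + 104²) + 19246) + 387 = (√(14884 + 10816) + 19246) + 387 = (√25700 + 19246) + 387 = (10*√257 + 19246) + 387 = (19246 + 10*√257) + 387 = 19633 + 10*√257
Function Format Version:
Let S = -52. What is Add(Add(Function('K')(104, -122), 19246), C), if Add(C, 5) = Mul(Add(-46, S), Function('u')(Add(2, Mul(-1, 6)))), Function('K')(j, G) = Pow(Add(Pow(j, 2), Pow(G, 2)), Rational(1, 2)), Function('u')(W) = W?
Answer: Add(19633, Mul(10, Pow(257, Rational(1, 2)))) ≈ 19793.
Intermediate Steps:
Function('K')(j, G) = Pow(Add(Pow(G, 2), Pow(j, 2)), Rational(1, 2))
C = 387 (C = Add(-5, Mul(Add(-46, -52), Add(2, Mul(-1, 6)))) = Add(-5, Mul(-98, Add(2, -6))) = Add(-5, Mul(-98, -4)) = Add(-5, 392) = 387)
Add(Add(Function('K')(104, -122), 19246), C) = Add(Add(Pow(Add(Pow(-122, 2), Pow(104, 2)), Rational(1, 2)), 19246), 387) = Add(Add(Pow(Add(14884, 10816), Rational(1, 2)), 19246), 387) = Add(Add(Pow(25700, Rational(1, 2)), 19246), 387) = Add(Add(Mul(10, Pow(257, Rational(1, 2))), 19246), 387) = Add(Add(19246, Mul(10, Pow(257, Rational(1, 2)))), 387) = Add(19633, Mul(10, Pow(257, Rational(1, 2))))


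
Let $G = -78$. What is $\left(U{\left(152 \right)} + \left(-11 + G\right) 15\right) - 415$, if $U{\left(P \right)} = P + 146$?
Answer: $-1452$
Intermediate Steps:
$U{\left(P \right)} = 146 + P$
$\left(U{\left(152 \right)} + \left(-11 + G\right) 15\right) - 415 = \left(\left(146 + 152\right) + \left(-11 - 78\right) 15\right) - 415 = \left(298 - 1335\right) - 415 = -1037 - 415 = -1452$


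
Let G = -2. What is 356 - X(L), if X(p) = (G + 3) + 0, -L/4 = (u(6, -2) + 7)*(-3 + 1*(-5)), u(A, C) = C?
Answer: 355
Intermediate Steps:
L = 160 (L = -4*(-2 + 7)*(-3 + 1*(-5)) = -20*(-3 - 5) = -20*(-8) = -4*(-40) = 160)
X(p) = 1 (X(p) = (-2 + 3) + 0 = 1 + 0 = 1)
356 - X(L) = 356 - 1*1 = 356 - 1 = 355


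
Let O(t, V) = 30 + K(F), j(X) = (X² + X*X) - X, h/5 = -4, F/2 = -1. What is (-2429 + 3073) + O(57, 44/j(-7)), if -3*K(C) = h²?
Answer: 1622/3 ≈ 540.67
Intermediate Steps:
F = -2 (F = 2*(-1) = -2)
h = -20 (h = 5*(-4) = -20)
K(C) = -400/3 (K(C) = -⅓*(-20)² = -⅓*400 = -400/3)
j(X) = -X + 2*X² (j(X) = (X² + X²) - X = 2*X² - X = -X + 2*X²)
O(t, V) = -310/3 (O(t, V) = 30 - 400/3 = -310/3)
(-2429 + 3073) + O(57, 44/j(-7)) = (-2429 + 3073) - 310/3 = 644 - 310/3 = 1622/3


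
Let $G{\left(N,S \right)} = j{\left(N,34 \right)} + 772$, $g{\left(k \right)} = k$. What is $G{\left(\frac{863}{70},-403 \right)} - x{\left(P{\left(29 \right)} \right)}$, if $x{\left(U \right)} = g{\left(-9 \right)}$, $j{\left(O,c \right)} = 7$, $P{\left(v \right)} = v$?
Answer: $788$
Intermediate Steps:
$x{\left(U \right)} = -9$
$G{\left(N,S \right)} = 779$ ($G{\left(N,S \right)} = 7 + 772 = 779$)
$G{\left(\frac{863}{70},-403 \right)} - x{\left(P{\left(29 \right)} \right)} = 779 - -9 = 779 + 9 = 788$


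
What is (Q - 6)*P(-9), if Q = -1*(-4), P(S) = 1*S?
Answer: 18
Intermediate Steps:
P(S) = S
Q = 4
(Q - 6)*P(-9) = (4 - 6)*(-9) = -2*(-9) = 18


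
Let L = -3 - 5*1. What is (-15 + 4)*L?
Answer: 88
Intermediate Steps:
L = -8 (L = -3 - 5 = -8)
(-15 + 4)*L = (-15 + 4)*(-8) = -11*(-8) = 88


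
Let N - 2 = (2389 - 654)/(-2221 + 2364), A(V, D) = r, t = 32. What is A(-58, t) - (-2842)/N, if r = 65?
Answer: 537771/2021 ≈ 266.09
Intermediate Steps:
A(V, D) = 65
N = 2021/143 (N = 2 + (2389 - 654)/(-2221 + 2364) = 2 + 1735/143 = 2021/143 ≈ 14.133)
A(-58, t) - (-2842)/N = 65 - (-2842)/2021/143 = 65 - (-2842)*143/2021 = 65 - 1*(-406406/2021) = 65 + 406406/2021 = 537771/2021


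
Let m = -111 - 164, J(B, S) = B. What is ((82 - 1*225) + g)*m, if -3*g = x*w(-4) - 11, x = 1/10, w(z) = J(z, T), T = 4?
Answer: 38280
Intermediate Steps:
w(z) = z
x = 1/10 ≈ 0.10000
m = -275
g = 19/5 (g = -((1/10)*(-4) - 11)/3 = -(-2/5 - 11)/3 = -1/3*(-57/5) = 19/5 ≈ 3.8000)
((82 - 1*225) + g)*m = ((82 - 1*225) + 19/5)*(-275) = ((82 - 225) + 19/5)*(-275) = (-143 + 19/5)*(-275) = -696/5*(-275) = 38280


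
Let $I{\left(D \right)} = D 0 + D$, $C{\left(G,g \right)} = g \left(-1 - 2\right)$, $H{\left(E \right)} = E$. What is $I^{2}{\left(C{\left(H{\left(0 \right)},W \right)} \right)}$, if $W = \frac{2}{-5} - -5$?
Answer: $\frac{4761}{25} \approx 190.44$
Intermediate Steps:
$W = \frac{23}{5}$ ($W = 2 \left(- \frac{1}{5}\right) + 5 = - \frac{2}{5} + 5 = \frac{23}{5} \approx 4.6$)
$C{\left(G,g \right)} = - 3 g$ ($C{\left(G,g \right)} = g \left(-3\right) = - 3 g$)
$I{\left(D \right)} = D$ ($I{\left(D \right)} = 0 + D = D$)
$I^{2}{\left(C{\left(H{\left(0 \right)},W \right)} \right)} = \left(\left(-3\right) \frac{23}{5}\right)^{2} = \left(- \frac{69}{5}\right)^{2} = \frac{4761}{25}$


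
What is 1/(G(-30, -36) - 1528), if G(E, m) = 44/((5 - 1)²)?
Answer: -4/6101 ≈ -0.00065563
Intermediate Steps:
G(E, m) = 11/4 (G(E, m) = 44/(4²) = 44/16 = 44*(1/16) = 11/4)
1/(G(-30, -36) - 1528) = 1/(11/4 - 1528) = 1/(-6101/4) = -4/6101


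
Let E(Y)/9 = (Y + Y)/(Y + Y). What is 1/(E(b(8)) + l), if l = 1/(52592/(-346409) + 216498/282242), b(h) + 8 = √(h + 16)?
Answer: 30076592209/319574914370 ≈ 0.094114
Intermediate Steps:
b(h) = -8 + √(16 + h) (b(h) = -8 + √(h + 16) = -8 + √(16 + h))
E(Y) = 9 (E(Y) = 9*((Y + Y)/(Y + Y)) = 9*((2*Y)/((2*Y))) = 9*((2*Y)*(1/(2*Y))) = 9*1 = 9)
l = 48885584489/30076592209 (l = 1/(52592*(-1/346409) + 216498*(1/282242)) = 1/(-52592/346409 + 108249/141121) = 1/(30076592209/48885584489) = 48885584489/30076592209 ≈ 1.6254)
1/(E(b(8)) + l) = 1/(9 + 48885584489/30076592209) = 1/(319574914370/30076592209) = 30076592209/319574914370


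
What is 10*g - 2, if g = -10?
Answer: -102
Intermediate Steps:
10*g - 2 = 10*(-10) - 2 = -100 - 2 = -102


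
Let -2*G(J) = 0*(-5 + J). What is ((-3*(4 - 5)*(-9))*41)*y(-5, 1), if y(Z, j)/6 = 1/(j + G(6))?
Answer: -6642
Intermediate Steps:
G(J) = 0 (G(J) = -0*(-5 + J) = -½*0 = 0)
y(Z, j) = 6/j (y(Z, j) = 6/(j + 0) = 6/j)
((-3*(4 - 5)*(-9))*41)*y(-5, 1) = ((-3*(4 - 5)*(-9))*41)*(6/1) = ((-3*(-1)*(-9))*41)*(6*1) = ((3*(-9))*41)*6 = -27*41*6 = -1107*6 = -6642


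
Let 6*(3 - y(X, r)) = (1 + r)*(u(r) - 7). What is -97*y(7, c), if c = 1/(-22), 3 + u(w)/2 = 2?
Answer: -18915/44 ≈ -429.89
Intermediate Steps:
u(w) = -2 (u(w) = -6 + 2*2 = -6 + 4 = -2)
c = -1/22 ≈ -0.045455
y(X, r) = 9/2 + 3*r/2 (y(X, r) = 3 - (1 + r)*(-2 - 7)/6 = 3 - (1 + r)*(-9)/6 = 3 - (-9 - 9*r)/6 = 3 + (3/2 + 3*r/2) = 9/2 + 3*r/2)
-97*y(7, c) = -97*(9/2 + (3/2)*(-1/22)) = -97*(9/2 - 3/44) = -97*195/44 = -18915/44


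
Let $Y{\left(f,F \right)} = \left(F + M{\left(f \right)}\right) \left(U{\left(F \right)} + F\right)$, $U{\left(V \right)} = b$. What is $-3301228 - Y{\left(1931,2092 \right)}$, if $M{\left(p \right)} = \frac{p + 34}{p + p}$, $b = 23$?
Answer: $- \frac{29841226471}{3862} \approx -7.7269 \cdot 10^{6}$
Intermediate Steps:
$M{\left(p \right)} = \frac{34 + p}{2 p}$
$U{\left(V \right)} = 23$
$Y{\left(f,F \right)} = \left(23 + F\right) \left(F + \frac{34 + f}{2 f}\right)$ ($Y{\left(f,F \right)} = \left(F + \frac{34 + f}{2 f}\right) \left(23 + F\right) = \left(23 + F\right) \left(F + \frac{34 + f}{2 f}\right)$)
$-3301228 - Y{\left(1931,2092 \right)} = -3301228 - \left(\frac{23}{2} + 2092^{2} + \frac{391}{1931} + \frac{47}{2} \cdot 2092 + 17 \cdot 2092 \cdot \frac{1}{1931}\right) = -3301228 - \left(\frac{23}{2} + 4376464 + 391 \cdot \frac{1}{1931} + 49162 + 17 \cdot 2092 \cdot \frac{1}{1931}\right) = -3301228 - \left(\frac{23}{2} + 4376464 + \frac{391}{1931} + 49162 + \frac{35564}{1931}\right) = -3301228 - \frac{17091883935}{3862} = - \frac{29841226471}{3862}$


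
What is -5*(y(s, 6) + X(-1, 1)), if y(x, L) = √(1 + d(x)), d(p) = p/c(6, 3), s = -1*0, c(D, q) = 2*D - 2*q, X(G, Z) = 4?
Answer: -25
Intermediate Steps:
c(D, q) = -2*q + 2*D
s = 0
d(p) = p/6 (d(p) = p/(-2*3 + 2*6) = p/(-6 + 12) = p/6)
y(x, L) = √(1 + x/6)
-5*(y(s, 6) + X(-1, 1)) = -5*(√(36 + 6*0)/6 + 4) = -5*(√(36 + 0)/6 + 4) = -5*(√36/6 + 4) = -5*((⅙)*6 + 4) = -5*(1 + 4) = -5*5 = -25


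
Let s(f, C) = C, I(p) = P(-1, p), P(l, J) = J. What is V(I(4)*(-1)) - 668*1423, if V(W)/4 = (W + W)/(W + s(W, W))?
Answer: -950560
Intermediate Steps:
I(p) = p
V(W) = 4 (V(W) = 4*((W + W)/(W + W)) = 4*((2*W)/((2*W))) = 4*((2*W)*(1/(2*W))) = 4*1 = 4)
V(I(4)*(-1)) - 668*1423 = 4 - 668*1423 = 4 - 950564 = -950560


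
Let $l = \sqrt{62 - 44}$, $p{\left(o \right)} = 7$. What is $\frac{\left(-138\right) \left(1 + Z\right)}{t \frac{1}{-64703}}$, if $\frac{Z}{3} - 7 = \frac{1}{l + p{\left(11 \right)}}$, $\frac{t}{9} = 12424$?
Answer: $\frac{1046182807}{577716} - \frac{4464507 \sqrt{2}}{192572} \approx 1778.1$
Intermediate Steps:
$l = 3 \sqrt{2}$ ($l = \sqrt{62 - 44} = \sqrt{18} = 3 \sqrt{2} \approx 4.2426$)
$t = 111816$ ($t = 9 \cdot 12424 = 111816$)
$Z = 21 + \frac{3}{7 + 3 \sqrt{2}}$ ($Z = 21 + \frac{3}{3 \sqrt{2} + 7} = 21 + \frac{3}{7 + 3 \sqrt{2}} \approx 21.267$)
$\frac{\left(-138\right) \left(1 + Z\right)}{t \frac{1}{-64703}} = \frac{\left(-138\right) \left(1 + \left(\frac{672}{31} - \frac{9 \sqrt{2}}{31}\right)\right)}{111816 \frac{1}{-64703}} = \frac{\left(-138\right) \left(\frac{703}{31} - \frac{9 \sqrt{2}}{31}\right)}{111816 \left(- \frac{1}{64703}\right)} = \frac{- \frac{97014}{31} + \frac{1242 \sqrt{2}}{31}}{- \frac{111816}{64703}} = \left(- \frac{97014}{31} + \frac{1242 \sqrt{2}}{31}\right) \left(- \frac{64703}{111816}\right) = \frac{1046182807}{577716} - \frac{4464507 \sqrt{2}}{192572}$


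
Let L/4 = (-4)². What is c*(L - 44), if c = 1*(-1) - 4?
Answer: -100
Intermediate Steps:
c = -5 (c = -1 - 4 = -5)
L = 64 (L = 4*(-4)² = 4*16 = 64)
c*(L - 44) = -5*(64 - 44) = -5*20 = -100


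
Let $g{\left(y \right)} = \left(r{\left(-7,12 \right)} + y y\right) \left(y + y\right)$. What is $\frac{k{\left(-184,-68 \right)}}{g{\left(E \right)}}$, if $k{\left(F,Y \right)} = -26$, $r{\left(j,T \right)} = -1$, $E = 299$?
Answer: $- \frac{1}{2056200} \approx -4.8633 \cdot 10^{-7}$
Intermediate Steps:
$g{\left(y \right)} = 2 y \left(-1 + y^{2}\right)$ ($g{\left(y \right)} = \left(-1 + y y\right) \left(y + y\right) = \left(-1 + y^{2}\right) 2 y = 2 y \left(-1 + y^{2}\right)$)
$\frac{k{\left(-184,-68 \right)}}{g{\left(E \right)}} = - \frac{26}{2 \cdot 299 \left(-1 + 299^{2}\right)} = - \frac{26}{2 \cdot 299 \left(-1 + 89401\right)} = - \frac{26}{2 \cdot 299 \cdot 89400} = - \frac{26}{53461200} = \left(-26\right) \frac{1}{53461200} = - \frac{1}{2056200}$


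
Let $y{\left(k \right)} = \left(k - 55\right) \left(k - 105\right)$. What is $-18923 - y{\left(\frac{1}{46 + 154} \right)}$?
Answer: $- \frac{987888001}{40000} \approx -24697.0$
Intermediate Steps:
$y{\left(k \right)} = \left(-105 + k\right) \left(-55 + k\right)$ ($y{\left(k \right)} = \left(-55 + k\right) \left(-105 + k\right) = \left(-105 + k\right) \left(-55 + k\right)$)
$-18923 - y{\left(\frac{1}{46 + 154} \right)} = -18923 - \left(5775 + \left(\frac{1}{46 + 154}\right)^{2} - \frac{160}{46 + 154}\right) = -18923 - \left(5775 + \left(\frac{1}{200}\right)^{2} - \frac{160}{200}\right) = -18923 - \left(5775 + \left(\frac{1}{200}\right)^{2} - \frac{4}{5}\right) = -18923 - \left(5775 + \frac{1}{40000} - \frac{4}{5}\right) = -18923 - \frac{230968001}{40000} = - \frac{987888001}{40000}$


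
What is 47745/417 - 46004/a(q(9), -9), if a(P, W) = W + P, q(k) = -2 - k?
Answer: 1678214/695 ≈ 2414.7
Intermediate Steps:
a(P, W) = P + W
47745/417 - 46004/a(q(9), -9) = 47745/417 - 46004/((-2 - 1*9) - 9) = 47745*(1/417) - 46004/((-2 - 9) - 9) = 15915/139 - 46004/(-11 - 9) = 15915/139 - 46004/(-20) = 15915/139 - 46004*(-1/20) = 15915/139 + 11501/5 = 1678214/695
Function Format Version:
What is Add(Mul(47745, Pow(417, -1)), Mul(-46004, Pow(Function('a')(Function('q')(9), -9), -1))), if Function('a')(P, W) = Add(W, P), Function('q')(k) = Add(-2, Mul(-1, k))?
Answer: Rational(1678214, 695) ≈ 2414.7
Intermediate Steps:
Function('a')(P, W) = Add(P, W)
Add(Mul(47745, Pow(417, -1)), Mul(-46004, Pow(Function('a')(Function('q')(9), -9), -1))) = Add(Mul(47745, Pow(417, -1)), Mul(-46004, Pow(Add(Add(-2, Mul(-1, 9)), -9), -1))) = Add(Mul(47745, Rational(1, 417)), Mul(-46004, Pow(Add(Add(-2, -9), -9), -1))) = Add(Rational(15915, 139), Mul(-46004, Pow(Add(-11, -9), -1))) = Add(Rational(15915, 139), Mul(-46004, Pow(-20, -1))) = Add(Rational(15915, 139), Mul(-46004, Rational(-1, 20))) = Add(Rational(15915, 139), Rational(11501, 5)) = Rational(1678214, 695)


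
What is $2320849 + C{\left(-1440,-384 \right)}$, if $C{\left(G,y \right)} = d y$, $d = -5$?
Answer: $2322769$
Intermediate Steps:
$C{\left(G,y \right)} = - 5 y$
$2320849 + C{\left(-1440,-384 \right)} = 2320849 - -1920 = 2320849 + 1920 = 2322769$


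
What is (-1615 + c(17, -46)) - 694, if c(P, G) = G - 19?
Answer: -2374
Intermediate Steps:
c(P, G) = -19 + G
(-1615 + c(17, -46)) - 694 = (-1615 + (-19 - 46)) - 694 = (-1615 - 65) - 694 = -1680 - 694 = -2374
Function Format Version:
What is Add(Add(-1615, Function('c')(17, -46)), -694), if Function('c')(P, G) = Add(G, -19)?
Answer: -2374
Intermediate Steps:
Function('c')(P, G) = Add(-19, G)
Add(Add(-1615, Function('c')(17, -46)), -694) = Add(Add(-1615, Add(-19, -46)), -694) = Add(Add(-1615, -65), -694) = Add(-1680, -694) = -2374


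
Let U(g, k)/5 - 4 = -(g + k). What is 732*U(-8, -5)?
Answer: 62220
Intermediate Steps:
U(g, k) = 20 - 5*g - 5*k (U(g, k) = 20 + 5*(-(g + k)) = 20 + 5*(-g - k) = 20 + (-5*g - 5*k) = 20 - 5*g - 5*k)
732*U(-8, -5) = 732*(20 - 5*(-8) - 5*(-5)) = 732*(20 + 40 + 25) = 732*85 = 62220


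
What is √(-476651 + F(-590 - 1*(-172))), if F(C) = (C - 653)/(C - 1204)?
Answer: 7*I*√25592076578/1622 ≈ 690.4*I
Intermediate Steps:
F(C) = (-653 + C)/(-1204 + C)
√(-476651 + F(-590 - 1*(-172))) = √(-476651 + (-653 + (-590 - 1*(-172)))/(-1204 + (-590 - 1*(-172)))) = √(-476651 + (-653 + (-590 + 172))/(-1204 + (-590 + 172))) = √(-476651 + (-653 - 418)/(-1204 - 418)) = √(-476651 - 1071/(-1622)) = √(-476651 - 1/1622*(-1071)) = √(-476651 + 1071/1622) = √(-773126851/1622) = 7*I*√25592076578/1622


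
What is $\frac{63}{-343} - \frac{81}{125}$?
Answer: $- \frac{5094}{6125} \approx -0.83167$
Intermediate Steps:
$\frac{63}{-343} - \frac{81}{125} = 63 \left(- \frac{1}{343}\right) - \frac{81}{125} = - \frac{9}{49} - \frac{81}{125} = - \frac{5094}{6125}$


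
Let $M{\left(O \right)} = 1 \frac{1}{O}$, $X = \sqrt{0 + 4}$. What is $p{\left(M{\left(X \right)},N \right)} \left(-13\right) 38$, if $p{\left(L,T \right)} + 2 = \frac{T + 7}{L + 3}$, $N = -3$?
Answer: $\frac{2964}{7} \approx 423.43$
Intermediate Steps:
$X = 2$ ($X = \sqrt{4} = 2$)
$M{\left(O \right)} = \frac{1}{O}$
$p{\left(L,T \right)} = -2 + \frac{7 + T}{3 + L}$ ($p{\left(L,T \right)} = -2 + \frac{T + 7}{L + 3} = -2 + \frac{7 + T}{3 + L}$)
$p{\left(M{\left(X \right)},N \right)} \left(-13\right) 38 = \frac{1 - 3 - \frac{2}{2}}{3 + \frac{1}{2}} \left(-13\right) 38 = \frac{1 - 3 - 1}{3 + \frac{1}{2}} \left(-13\right) 38 = \frac{1 - 3 - 1}{\frac{7}{2}} \left(-13\right) 38 = \frac{2}{7} \left(-3\right) \left(-13\right) 38 = \left(- \frac{6}{7}\right) \left(-13\right) 38 = \frac{78}{7} \cdot 38 = \frac{2964}{7}$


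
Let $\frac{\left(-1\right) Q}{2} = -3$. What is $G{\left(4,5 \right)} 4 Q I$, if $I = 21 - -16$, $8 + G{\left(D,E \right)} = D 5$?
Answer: $10656$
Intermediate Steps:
$Q = 6$ ($Q = \left(-2\right) \left(-3\right) = 6$)
$G{\left(D,E \right)} = -8 + 5 D$ ($G{\left(D,E \right)} = -8 + D 5 = -8 + 5 D$)
$I = 37$ ($I = 21 + 16 = 37$)
$G{\left(4,5 \right)} 4 Q I = \left(-8 + 5 \cdot 4\right) 4 \cdot 6 \cdot 37 = \left(-8 + 20\right) 24 \cdot 37 = 12 \cdot 24 \cdot 37 = 288 \cdot 37 = 10656$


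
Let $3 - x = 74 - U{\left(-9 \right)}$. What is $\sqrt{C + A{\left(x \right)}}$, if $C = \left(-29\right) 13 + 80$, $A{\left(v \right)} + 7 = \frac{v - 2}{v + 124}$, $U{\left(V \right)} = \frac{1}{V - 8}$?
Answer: $\frac{i \sqrt{30538}}{10} \approx 17.475 i$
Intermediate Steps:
$U{\left(V \right)} = \frac{1}{-8 + V}$
$x = - \frac{1208}{17}$ ($x = 3 - \left(74 - \frac{1}{-8 - 9}\right) = 3 - \left(74 - \frac{1}{-17}\right) = 3 - \left(74 - - \frac{1}{17}\right) = 3 - \left(74 + \frac{1}{17}\right) = 3 - \frac{1259}{17} = - \frac{1208}{17} \approx -71.059$)
$A{\left(v \right)} = -7 + \frac{-2 + v}{124 + v}$ ($A{\left(v \right)} = -7 + \frac{v - 2}{v + 124} = -7 + \frac{-2 + v}{124 + v}$)
$C = -297$ ($C = -377 + 80 = -297$)
$\sqrt{C + A{\left(x \right)}} = \sqrt{-297 + \frac{6 \left(-145 - - \frac{1208}{17}\right)}{124 - \frac{1208}{17}}} = \sqrt{-297 + \frac{6 \left(-145 + \frac{1208}{17}\right)}{\frac{900}{17}}} = \sqrt{-297 + 6 \cdot \frac{17}{900} \left(- \frac{1257}{17}\right)} = \sqrt{-297 - \frac{419}{50}} = \sqrt{- \frac{15269}{50}} = \frac{i \sqrt{30538}}{10}$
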